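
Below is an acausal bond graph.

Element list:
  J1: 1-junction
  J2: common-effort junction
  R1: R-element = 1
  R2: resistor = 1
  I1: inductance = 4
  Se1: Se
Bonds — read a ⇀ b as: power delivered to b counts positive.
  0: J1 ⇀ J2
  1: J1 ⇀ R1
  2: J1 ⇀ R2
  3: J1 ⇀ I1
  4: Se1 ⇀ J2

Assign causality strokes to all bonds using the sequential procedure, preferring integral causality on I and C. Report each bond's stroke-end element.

#4 stroke at J2  (source Se1 imposes e)
#0 stroke at J1  (common-e at J2 fixed by 4)
#3 stroke at I1  (I1: I, integral causality)
#1 stroke at J1  (common-f at J1 fixed by 3)
#2 stroke at J1  (common-f at J1 fixed by 3)

b0 |J1
b1 |J1
b2 |J1
b3 |I1
b4 |J2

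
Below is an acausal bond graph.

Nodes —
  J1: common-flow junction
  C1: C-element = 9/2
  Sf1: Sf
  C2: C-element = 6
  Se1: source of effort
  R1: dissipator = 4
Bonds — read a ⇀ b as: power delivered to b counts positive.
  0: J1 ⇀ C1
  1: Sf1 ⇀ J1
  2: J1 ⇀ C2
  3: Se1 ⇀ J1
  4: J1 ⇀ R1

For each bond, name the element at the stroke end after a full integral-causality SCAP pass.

b0 stroke→J1
b1 stroke→Sf1
b2 stroke→J1
b3 stroke→J1
b4 stroke→J1

b1 |Sf1  (Sf1 fixes flow; stroke at Sf1)
b3 |J1  (Se1: effort source, stroke at far end)
b0 |J1  (1-jn J1 has f-setter on 1)
b2 |J1  (J1 flow already set via bond 1)
b4 |J1  (J1: bond 1 brought flow, rest push out)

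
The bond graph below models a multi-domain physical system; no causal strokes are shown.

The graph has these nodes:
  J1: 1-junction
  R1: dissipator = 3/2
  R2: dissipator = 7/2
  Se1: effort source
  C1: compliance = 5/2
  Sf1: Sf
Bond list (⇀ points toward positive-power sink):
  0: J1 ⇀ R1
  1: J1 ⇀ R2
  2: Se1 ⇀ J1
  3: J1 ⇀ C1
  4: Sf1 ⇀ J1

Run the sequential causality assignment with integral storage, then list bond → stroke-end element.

b2 |J1  (source Se1 imposes e)
b4 |Sf1  (Sf1 (Sf) sets flow on bond)
b0 |J1  (J1: bond 4 brought flow, rest push out)
b1 |J1  (common-f at J1 fixed by 4)
b3 |J1  (common-f at J1 fixed by 4)

b0 |J1
b1 |J1
b2 |J1
b3 |J1
b4 |Sf1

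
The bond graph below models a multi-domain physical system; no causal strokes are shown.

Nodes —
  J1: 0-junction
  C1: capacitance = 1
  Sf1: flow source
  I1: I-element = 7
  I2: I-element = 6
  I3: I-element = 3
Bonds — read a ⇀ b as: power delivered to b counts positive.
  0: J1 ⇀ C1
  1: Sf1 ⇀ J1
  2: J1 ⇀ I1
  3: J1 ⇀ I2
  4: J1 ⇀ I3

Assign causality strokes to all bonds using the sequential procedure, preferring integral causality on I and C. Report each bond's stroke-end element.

bond 1 stroke at Sf1  (source Sf1 imposes f)
bond 0 stroke at J1  (C1 integral (e out))
bond 2 stroke at I1  (0-jn J1 has e-setter on 0)
bond 3 stroke at I2  (J1: bond 0 brought effort, rest push out)
bond 4 stroke at I3  (J1: bond 0 brought effort, rest push out)

bond 0 →J1
bond 1 →Sf1
bond 2 →I1
bond 3 →I2
bond 4 →I3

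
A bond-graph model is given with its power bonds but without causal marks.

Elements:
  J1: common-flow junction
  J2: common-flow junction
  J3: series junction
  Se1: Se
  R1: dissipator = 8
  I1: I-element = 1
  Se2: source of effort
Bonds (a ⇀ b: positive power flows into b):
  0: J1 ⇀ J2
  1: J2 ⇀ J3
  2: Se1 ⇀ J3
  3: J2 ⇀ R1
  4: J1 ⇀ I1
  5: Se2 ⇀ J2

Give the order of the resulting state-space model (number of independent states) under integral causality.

1  (I1 all integral)

#2 stroke→J3  (Se1: effort source, stroke at far end)
#5 stroke→J2  (Se2: effort source, stroke at far end)
#1 stroke→J2  (J3: last free bond brings flow in)
#4 stroke→I1  (I1 integral (f out))
#0 stroke→J1  (1-jn J1 has f-setter on 4)
#3 stroke→J2  (common-f at J2 fixed by 0)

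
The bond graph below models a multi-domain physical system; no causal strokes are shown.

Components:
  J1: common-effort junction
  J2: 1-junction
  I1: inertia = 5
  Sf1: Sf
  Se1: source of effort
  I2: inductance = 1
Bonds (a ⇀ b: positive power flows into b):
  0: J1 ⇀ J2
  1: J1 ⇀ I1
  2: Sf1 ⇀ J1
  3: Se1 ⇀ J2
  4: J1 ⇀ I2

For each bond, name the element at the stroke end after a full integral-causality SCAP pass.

b0 |J1
b1 |I1
b2 |Sf1
b3 |J2
b4 |I2

b2 stroke at Sf1  (Sf1: flow source, stroke at near end)
b3 stroke at J2  (Se1 (Se) sets effort on bond)
b0 stroke at J1  (J2 needs exactly one f-in)
b1 stroke at I1  (common-e at J1 fixed by 0)
b4 stroke at I2  (common-e at J1 fixed by 0)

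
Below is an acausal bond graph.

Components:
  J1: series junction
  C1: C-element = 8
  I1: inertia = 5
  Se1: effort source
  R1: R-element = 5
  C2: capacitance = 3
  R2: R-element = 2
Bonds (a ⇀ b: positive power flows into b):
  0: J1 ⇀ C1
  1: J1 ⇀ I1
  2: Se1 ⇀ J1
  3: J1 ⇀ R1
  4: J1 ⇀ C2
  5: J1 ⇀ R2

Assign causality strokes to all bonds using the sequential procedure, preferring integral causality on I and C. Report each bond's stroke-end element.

bond 2 stroke at J1  (Se1 (Se) sets effort on bond)
bond 0 stroke at J1  (C1 outputs effort q/C1)
bond 1 stroke at I1  (I1 integral (f out))
bond 3 stroke at J1  (1-jn J1 has f-setter on 1)
bond 4 stroke at J1  (common-f at J1 fixed by 1)
bond 5 stroke at J1  (common-f at J1 fixed by 1)

bond 0 stroke→J1
bond 1 stroke→I1
bond 2 stroke→J1
bond 3 stroke→J1
bond 4 stroke→J1
bond 5 stroke→J1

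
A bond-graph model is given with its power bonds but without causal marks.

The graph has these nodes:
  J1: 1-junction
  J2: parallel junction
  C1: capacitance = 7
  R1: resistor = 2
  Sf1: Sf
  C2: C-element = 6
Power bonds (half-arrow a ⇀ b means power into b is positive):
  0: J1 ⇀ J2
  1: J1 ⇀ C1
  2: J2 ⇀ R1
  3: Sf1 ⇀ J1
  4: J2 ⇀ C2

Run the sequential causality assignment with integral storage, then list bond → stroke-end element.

#3 |Sf1  (Sf1 fixes flow; stroke at Sf1)
#0 |J1  (common-f at J1 fixed by 3)
#1 |J1  (common-f at J1 fixed by 3)
#4 |J2  (C2 outputs effort q/C2)
#2 |R1  (J2 effort already set via bond 4)

β0 →J1
β1 →J1
β2 →R1
β3 →Sf1
β4 →J2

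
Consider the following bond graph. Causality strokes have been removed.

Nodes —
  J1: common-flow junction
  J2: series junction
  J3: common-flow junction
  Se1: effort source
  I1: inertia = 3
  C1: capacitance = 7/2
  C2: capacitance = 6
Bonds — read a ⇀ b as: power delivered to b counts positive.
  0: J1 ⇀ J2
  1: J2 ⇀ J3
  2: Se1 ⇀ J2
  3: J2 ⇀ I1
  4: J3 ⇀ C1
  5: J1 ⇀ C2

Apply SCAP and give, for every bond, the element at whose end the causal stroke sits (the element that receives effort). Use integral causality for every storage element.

b0 |J2
b1 |J2
b2 |J2
b3 |I1
b4 |J3
b5 |J1

#2 →J2  (Se1: effort source, stroke at far end)
#3 →I1  (prefer integral on I1)
#0 →J2  (J2: bond 3 brought flow, rest push out)
#1 →J2  (J2: bond 3 brought flow, rest push out)
#4 →J3  (common-f at J3 fixed by 1)
#5 →J1  (common-f at J1 fixed by 0)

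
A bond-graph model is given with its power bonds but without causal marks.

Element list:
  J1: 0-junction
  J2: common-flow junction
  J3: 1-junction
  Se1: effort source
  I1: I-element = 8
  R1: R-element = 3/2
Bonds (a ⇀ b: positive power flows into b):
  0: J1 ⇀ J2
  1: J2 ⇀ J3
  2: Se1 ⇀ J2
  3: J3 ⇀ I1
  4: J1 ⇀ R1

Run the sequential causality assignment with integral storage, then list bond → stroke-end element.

β2 stroke at J2  (source Se1 imposes e)
β3 stroke at I1  (I1 integral (f out))
β1 stroke at J3  (J3: bond 3 brought flow, rest push out)
β0 stroke at J2  (1-jn J2 has f-setter on 1)
β4 stroke at J1  (closing 0-jn rule on J1)

β0 stroke at J2
β1 stroke at J3
β2 stroke at J2
β3 stroke at I1
β4 stroke at J1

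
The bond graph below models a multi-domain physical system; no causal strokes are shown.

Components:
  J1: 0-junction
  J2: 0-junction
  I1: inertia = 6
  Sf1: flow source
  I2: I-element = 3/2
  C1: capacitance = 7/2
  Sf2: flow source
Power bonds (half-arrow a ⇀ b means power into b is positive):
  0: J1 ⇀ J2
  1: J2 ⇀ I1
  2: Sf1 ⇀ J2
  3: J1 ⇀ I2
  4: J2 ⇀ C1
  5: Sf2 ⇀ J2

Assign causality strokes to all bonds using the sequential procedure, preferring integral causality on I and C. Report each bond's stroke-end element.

β0 stroke at J1
β1 stroke at I1
β2 stroke at Sf1
β3 stroke at I2
β4 stroke at J2
β5 stroke at Sf2

b2 stroke→Sf1  (Sf1: flow source, stroke at near end)
b5 stroke→Sf2  (source Sf2 imposes f)
b1 stroke→I1  (prefer integral on I1)
b3 stroke→I2  (I2: I, integral causality)
b0 stroke→J1  (closing 0-jn rule on J1)
b4 stroke→J2  (J2: last free bond brings effort in)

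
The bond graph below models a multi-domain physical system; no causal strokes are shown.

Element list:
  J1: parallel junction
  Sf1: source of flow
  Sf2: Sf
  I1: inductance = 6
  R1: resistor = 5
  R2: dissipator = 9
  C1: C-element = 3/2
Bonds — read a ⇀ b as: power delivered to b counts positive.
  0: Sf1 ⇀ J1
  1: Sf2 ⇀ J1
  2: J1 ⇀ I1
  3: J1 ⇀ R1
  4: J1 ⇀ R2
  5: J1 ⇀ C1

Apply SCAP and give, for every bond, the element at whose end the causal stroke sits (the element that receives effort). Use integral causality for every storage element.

b0 →Sf1
b1 →Sf2
b2 →I1
b3 →R1
b4 →R2
b5 →J1

#0 stroke→Sf1  (Sf1 (Sf) sets flow on bond)
#1 stroke→Sf2  (Sf2: flow source, stroke at near end)
#2 stroke→I1  (prefer integral on I1)
#5 stroke→J1  (C1: C, integral causality)
#3 stroke→R1  (J1 effort already set via bond 5)
#4 stroke→R2  (0-jn J1 has e-setter on 5)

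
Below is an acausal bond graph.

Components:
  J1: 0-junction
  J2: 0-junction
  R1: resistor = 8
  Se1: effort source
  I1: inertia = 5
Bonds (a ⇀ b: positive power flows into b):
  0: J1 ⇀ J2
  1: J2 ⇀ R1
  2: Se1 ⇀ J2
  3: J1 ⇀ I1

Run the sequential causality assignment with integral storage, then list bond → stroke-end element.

b2 →J2  (Se1 fixes effort; stroke away)
b0 →J1  (J2: bond 2 brought effort, rest push out)
b1 →R1  (0-jn J2 has e-setter on 2)
b3 →I1  (J1: bond 0 brought effort, rest push out)

b0 |J1
b1 |R1
b2 |J2
b3 |I1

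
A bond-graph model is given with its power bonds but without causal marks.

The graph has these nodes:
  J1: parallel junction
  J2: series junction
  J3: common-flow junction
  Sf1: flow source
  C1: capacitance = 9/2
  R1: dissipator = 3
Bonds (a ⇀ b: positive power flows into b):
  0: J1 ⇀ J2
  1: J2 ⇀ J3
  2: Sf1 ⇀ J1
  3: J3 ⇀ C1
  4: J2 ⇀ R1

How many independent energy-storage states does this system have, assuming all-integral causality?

b2 →Sf1  (source Sf1 imposes f)
b0 →J1  (closing 0-jn rule on J1)
b1 →J2  (1-jn J2 has f-setter on 0)
b4 →J2  (J2: bond 0 brought flow, rest push out)
b3 →J3  (J3: bond 1 brought flow, rest push out)

1  (C1 all integral)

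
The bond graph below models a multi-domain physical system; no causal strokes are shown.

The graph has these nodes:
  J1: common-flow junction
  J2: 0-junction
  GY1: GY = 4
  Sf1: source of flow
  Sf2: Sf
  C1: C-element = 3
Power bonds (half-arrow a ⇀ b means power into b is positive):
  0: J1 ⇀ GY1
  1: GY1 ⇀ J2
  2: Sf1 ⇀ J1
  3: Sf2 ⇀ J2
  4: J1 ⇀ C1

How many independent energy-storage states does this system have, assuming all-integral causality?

bond 2 stroke at Sf1  (Sf1 (Sf) sets flow on bond)
bond 3 stroke at Sf2  (Sf2 fixes flow; stroke at Sf2)
bond 0 stroke at J1  (common-f at J1 fixed by 2)
bond 4 stroke at J1  (J1 flow already set via bond 2)
bond 1 stroke at J2  (J2 needs exactly one e-in)

1  (C1 all integral)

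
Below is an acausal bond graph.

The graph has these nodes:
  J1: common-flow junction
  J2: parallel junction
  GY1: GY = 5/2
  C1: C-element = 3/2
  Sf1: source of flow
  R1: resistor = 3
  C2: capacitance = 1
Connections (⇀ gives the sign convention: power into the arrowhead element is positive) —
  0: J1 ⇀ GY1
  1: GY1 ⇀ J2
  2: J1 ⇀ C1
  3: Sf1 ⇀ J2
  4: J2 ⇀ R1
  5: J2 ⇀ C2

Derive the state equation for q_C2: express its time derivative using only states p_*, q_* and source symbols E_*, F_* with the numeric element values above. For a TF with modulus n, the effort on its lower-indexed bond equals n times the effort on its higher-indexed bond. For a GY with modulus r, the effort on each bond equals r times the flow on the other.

dq_C2/dt = F_Sf1 - 4*q_C1/15 - q_C2/3

bond 3 |Sf1  (Sf1 (Sf) sets flow on bond)
bond 2 |J1  (C1: C, integral causality)
bond 0 |GY1  (only one flow-in slot at J1)
bond 1 |GY1  (GY GY1: same side as bond 0)
bond 5 |J2  (prefer integral on C2)
bond 4 |R1  (J2: bond 5 brought effort, rest push out)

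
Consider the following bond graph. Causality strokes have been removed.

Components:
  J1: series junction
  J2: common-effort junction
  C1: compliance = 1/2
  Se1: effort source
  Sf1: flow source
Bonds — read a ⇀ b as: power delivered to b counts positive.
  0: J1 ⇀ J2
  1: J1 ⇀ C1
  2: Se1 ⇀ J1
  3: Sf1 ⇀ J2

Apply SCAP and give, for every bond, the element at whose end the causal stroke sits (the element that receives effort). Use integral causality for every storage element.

β0 stroke at J2
β1 stroke at J1
β2 stroke at J1
β3 stroke at Sf1

bond 2 stroke→J1  (Se1 fixes effort; stroke away)
bond 3 stroke→Sf1  (Sf1 fixes flow; stroke at Sf1)
bond 0 stroke→J2  (J2: last free bond brings effort in)
bond 1 stroke→J1  (1-jn J1 has f-setter on 0)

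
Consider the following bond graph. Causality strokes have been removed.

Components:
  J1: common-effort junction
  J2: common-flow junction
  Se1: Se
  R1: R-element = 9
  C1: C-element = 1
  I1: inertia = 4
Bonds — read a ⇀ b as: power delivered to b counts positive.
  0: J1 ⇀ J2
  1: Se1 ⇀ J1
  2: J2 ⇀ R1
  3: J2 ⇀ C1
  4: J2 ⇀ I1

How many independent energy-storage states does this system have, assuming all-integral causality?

2  (C1, I1 all integral)

b1 stroke at J1  (Se1 fixes effort; stroke away)
b0 stroke at J2  (J1 effort already set via bond 1)
b3 stroke at J2  (C1: C, integral causality)
b4 stroke at I1  (I1 outputs flow p/I1)
b2 stroke at J2  (J2 flow already set via bond 4)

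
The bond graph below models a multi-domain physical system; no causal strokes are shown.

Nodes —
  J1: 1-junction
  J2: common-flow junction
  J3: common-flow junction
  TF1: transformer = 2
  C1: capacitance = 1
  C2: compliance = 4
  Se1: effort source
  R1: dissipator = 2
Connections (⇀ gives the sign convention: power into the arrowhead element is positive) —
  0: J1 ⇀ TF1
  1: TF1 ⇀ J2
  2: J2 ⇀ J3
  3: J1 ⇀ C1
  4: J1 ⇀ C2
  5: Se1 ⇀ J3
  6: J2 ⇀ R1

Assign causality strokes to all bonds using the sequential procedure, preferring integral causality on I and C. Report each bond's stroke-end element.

β5 →J3  (Se1: effort source, stroke at far end)
β2 →J2  (J3: last free bond brings flow in)
β3 →J1  (prefer integral on C1)
β4 →J1  (C2 integral (e out))
β0 →TF1  (only one flow-in slot at J1)
β1 →J2  (TF TF1: opposite of bond 0)
β6 →R1  (J2 needs exactly one f-in)

β0 |TF1
β1 |J2
β2 |J2
β3 |J1
β4 |J1
β5 |J3
β6 |R1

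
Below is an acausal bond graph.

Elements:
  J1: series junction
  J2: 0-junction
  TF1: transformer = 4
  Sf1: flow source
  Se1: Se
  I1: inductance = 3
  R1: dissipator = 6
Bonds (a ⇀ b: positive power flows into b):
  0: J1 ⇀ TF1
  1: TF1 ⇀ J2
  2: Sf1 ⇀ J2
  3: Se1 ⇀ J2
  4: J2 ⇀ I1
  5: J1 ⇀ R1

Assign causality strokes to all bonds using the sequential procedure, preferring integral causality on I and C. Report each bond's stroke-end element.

#0 |J1
#1 |TF1
#2 |Sf1
#3 |J2
#4 |I1
#5 |R1

b2 stroke at Sf1  (Sf1 fixes flow; stroke at Sf1)
b3 stroke at J2  (Se1: effort source, stroke at far end)
b1 stroke at TF1  (J2 effort already set via bond 3)
b4 stroke at I1  (J2 effort already set via bond 3)
b0 stroke at J1  (TF1: transformer flips bond 1)
b5 stroke at R1  (only one flow-in slot at J1)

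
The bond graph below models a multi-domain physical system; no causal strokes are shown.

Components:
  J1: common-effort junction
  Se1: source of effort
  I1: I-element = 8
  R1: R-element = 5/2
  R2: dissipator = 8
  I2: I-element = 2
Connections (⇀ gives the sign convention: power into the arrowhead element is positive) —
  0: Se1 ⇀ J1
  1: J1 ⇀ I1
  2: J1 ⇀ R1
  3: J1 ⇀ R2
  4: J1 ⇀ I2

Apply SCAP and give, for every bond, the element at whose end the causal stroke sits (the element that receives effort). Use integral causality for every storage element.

b0 stroke at J1
b1 stroke at I1
b2 stroke at R1
b3 stroke at R2
b4 stroke at I2

#0 stroke at J1  (Se1: effort source, stroke at far end)
#1 stroke at I1  (common-e at J1 fixed by 0)
#2 stroke at R1  (0-jn J1 has e-setter on 0)
#3 stroke at R2  (0-jn J1 has e-setter on 0)
#4 stroke at I2  (J1: bond 0 brought effort, rest push out)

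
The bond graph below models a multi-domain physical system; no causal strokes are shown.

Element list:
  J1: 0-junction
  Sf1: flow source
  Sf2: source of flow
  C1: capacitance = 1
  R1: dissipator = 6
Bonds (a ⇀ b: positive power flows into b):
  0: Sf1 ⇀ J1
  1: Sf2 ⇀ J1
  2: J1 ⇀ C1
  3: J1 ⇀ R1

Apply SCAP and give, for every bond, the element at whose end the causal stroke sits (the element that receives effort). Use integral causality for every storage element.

b0 |Sf1
b1 |Sf2
b2 |J1
b3 |R1

b0 →Sf1  (Sf1 (Sf) sets flow on bond)
b1 →Sf2  (source Sf2 imposes f)
b2 →J1  (C1: C, integral causality)
b3 →R1  (J1 effort already set via bond 2)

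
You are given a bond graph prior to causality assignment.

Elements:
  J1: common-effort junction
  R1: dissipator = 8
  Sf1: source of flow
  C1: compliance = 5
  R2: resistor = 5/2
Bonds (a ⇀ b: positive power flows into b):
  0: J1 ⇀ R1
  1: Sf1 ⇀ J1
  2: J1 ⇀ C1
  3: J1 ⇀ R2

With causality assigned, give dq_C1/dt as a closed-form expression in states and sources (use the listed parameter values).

dq_C1/dt = F_Sf1 - 21*q_C1/200

bond 1 stroke→Sf1  (Sf1: flow source, stroke at near end)
bond 2 stroke→J1  (C1 integral (e out))
bond 0 stroke→R1  (0-jn J1 has e-setter on 2)
bond 3 stroke→R2  (common-e at J1 fixed by 2)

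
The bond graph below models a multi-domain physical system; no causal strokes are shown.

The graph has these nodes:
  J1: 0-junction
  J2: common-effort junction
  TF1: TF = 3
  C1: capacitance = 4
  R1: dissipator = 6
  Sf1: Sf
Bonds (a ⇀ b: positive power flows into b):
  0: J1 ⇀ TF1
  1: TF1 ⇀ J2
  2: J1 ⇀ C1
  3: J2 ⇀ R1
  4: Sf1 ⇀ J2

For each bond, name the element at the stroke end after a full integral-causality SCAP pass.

bond 0 stroke→TF1
bond 1 stroke→J2
bond 2 stroke→J1
bond 3 stroke→R1
bond 4 stroke→Sf1

β4 |Sf1  (Sf1 fixes flow; stroke at Sf1)
β2 |J1  (prefer integral on C1)
β0 |TF1  (0-jn J1 has e-setter on 2)
β1 |J2  (TF1 one-in-one-out from 0)
β3 |R1  (common-e at J2 fixed by 1)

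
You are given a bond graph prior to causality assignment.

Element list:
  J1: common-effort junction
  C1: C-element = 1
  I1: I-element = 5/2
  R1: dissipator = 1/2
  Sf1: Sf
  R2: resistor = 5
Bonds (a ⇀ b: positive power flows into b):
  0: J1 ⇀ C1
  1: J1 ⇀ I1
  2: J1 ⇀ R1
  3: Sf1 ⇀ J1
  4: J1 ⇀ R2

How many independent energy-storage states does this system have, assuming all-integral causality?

b3 →Sf1  (source Sf1 imposes f)
b0 →J1  (C1 outputs effort q/C1)
b1 →I1  (common-e at J1 fixed by 0)
b2 →R1  (common-e at J1 fixed by 0)
b4 →R2  (J1 effort already set via bond 0)

2  (C1, I1 all integral)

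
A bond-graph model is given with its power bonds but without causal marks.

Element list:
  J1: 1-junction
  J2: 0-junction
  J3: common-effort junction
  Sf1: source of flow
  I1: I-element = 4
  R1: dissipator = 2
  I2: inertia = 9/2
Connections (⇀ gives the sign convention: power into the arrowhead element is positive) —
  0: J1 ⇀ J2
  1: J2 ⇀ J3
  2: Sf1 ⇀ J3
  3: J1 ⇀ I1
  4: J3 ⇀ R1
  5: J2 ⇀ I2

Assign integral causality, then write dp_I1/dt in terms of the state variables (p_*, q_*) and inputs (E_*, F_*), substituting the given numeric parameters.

bond 2 |Sf1  (source Sf1 imposes f)
bond 3 |I1  (I1 outputs flow p/I1)
bond 0 |J1  (J1: bond 3 brought flow, rest push out)
bond 5 |I2  (I2 outputs flow p/I2)
bond 1 |J2  (J2: last free bond brings effort in)
bond 4 |J3  (J3 needs exactly one e-in)

dp_I1/dt = -2*F_Sf1 - p_I1/2 + 4*p_I2/9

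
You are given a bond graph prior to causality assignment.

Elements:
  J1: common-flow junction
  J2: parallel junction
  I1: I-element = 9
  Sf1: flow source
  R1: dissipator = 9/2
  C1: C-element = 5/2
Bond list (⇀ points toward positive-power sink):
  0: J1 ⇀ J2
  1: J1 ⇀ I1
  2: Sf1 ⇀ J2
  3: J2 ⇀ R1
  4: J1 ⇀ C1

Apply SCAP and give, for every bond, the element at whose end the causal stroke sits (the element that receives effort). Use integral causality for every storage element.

#2 stroke→Sf1  (Sf1: flow source, stroke at near end)
#1 stroke→I1  (prefer integral on I1)
#0 stroke→J1  (J1: bond 1 brought flow, rest push out)
#4 stroke→J1  (J1 flow already set via bond 1)
#3 stroke→J2  (only one effort-in slot at J2)

#0 stroke→J1
#1 stroke→I1
#2 stroke→Sf1
#3 stroke→J2
#4 stroke→J1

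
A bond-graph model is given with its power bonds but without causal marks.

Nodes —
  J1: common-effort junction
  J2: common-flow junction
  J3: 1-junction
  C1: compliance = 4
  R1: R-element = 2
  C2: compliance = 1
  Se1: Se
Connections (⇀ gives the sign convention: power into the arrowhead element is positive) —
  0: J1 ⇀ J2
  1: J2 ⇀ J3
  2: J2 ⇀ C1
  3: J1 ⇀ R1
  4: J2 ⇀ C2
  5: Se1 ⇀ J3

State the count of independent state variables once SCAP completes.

2  (C1, C2 all integral)

#5 stroke at J3  (source Se1 imposes e)
#1 stroke at J2  (J3 needs exactly one f-in)
#2 stroke at J2  (C1 integral (e out))
#4 stroke at J2  (C2 outputs effort q/C2)
#0 stroke at J1  (closing 1-jn rule on J2)
#3 stroke at R1  (J1 effort already set via bond 0)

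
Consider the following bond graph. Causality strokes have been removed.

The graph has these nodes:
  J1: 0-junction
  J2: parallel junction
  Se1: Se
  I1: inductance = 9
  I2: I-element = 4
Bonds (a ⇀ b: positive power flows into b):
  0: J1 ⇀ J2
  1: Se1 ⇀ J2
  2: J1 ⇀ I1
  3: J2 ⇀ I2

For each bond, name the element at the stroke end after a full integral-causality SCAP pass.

b1 stroke→J2  (Se1 fixes effort; stroke away)
b0 stroke→J1  (0-jn J2 has e-setter on 1)
b3 stroke→I2  (common-e at J2 fixed by 1)
b2 stroke→I1  (J1 effort already set via bond 0)

b0 stroke→J1
b1 stroke→J2
b2 stroke→I1
b3 stroke→I2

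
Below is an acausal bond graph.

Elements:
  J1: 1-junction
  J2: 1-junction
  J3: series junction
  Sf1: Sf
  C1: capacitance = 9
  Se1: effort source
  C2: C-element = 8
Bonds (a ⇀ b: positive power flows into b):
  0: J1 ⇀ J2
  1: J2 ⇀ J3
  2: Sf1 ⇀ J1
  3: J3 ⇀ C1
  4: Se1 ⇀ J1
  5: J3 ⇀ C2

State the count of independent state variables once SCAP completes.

2  (C1, C2 all integral)

bond 2 stroke→Sf1  (Sf1 (Sf) sets flow on bond)
bond 4 stroke→J1  (source Se1 imposes e)
bond 0 stroke→J1  (J1 flow already set via bond 2)
bond 1 stroke→J2  (J2: bond 0 brought flow, rest push out)
bond 3 stroke→J3  (1-jn J3 has f-setter on 1)
bond 5 stroke→J3  (1-jn J3 has f-setter on 1)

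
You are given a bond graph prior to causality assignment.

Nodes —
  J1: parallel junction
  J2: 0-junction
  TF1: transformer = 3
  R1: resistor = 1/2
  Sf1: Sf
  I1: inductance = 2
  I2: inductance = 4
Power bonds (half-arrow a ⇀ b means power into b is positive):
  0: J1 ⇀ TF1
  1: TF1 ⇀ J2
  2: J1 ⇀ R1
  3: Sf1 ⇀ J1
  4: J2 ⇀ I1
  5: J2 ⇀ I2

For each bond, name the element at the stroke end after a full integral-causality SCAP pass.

β0 |TF1
β1 |J2
β2 |J1
β3 |Sf1
β4 |I1
β5 |I2

β3 |Sf1  (Sf1 fixes flow; stroke at Sf1)
β4 |I1  (I1 integral (f out))
β5 |I2  (I2 integral (f out))
β1 |J2  (only one effort-in slot at J2)
β0 |TF1  (through TF1, causality passes straight; one stroke at TF1)
β2 |J1  (J1: last free bond brings effort in)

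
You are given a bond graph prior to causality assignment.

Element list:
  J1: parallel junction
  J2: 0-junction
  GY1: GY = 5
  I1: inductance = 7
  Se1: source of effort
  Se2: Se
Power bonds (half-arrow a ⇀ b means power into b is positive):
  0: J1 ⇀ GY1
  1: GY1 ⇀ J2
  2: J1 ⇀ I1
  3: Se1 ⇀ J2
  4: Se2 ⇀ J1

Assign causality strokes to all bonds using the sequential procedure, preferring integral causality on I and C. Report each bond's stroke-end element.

#3 stroke at J2  (Se1 (Se) sets effort on bond)
#4 stroke at J1  (Se2 fixes effort; stroke away)
#0 stroke at GY1  (J1 effort already set via bond 4)
#2 stroke at I1  (0-jn J1 has e-setter on 4)
#1 stroke at GY1  (0-jn J2 has e-setter on 3)

β0 |GY1
β1 |GY1
β2 |I1
β3 |J2
β4 |J1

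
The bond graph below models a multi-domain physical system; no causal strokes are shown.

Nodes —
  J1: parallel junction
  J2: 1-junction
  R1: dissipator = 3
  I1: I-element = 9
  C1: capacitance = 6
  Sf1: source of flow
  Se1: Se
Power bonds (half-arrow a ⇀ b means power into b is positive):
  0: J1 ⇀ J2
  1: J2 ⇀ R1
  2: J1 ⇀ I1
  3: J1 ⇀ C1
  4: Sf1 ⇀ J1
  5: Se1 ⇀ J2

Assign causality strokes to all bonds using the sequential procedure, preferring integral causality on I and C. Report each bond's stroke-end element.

bond 0 stroke→J2
bond 1 stroke→R1
bond 2 stroke→I1
bond 3 stroke→J1
bond 4 stroke→Sf1
bond 5 stroke→J2

β4 stroke at Sf1  (Sf1 (Sf) sets flow on bond)
β5 stroke at J2  (Se1: effort source, stroke at far end)
β2 stroke at I1  (I1 integral (f out))
β3 stroke at J1  (C1 outputs effort q/C1)
β0 stroke at J2  (0-jn J1 has e-setter on 3)
β1 stroke at R1  (J2: last free bond brings flow in)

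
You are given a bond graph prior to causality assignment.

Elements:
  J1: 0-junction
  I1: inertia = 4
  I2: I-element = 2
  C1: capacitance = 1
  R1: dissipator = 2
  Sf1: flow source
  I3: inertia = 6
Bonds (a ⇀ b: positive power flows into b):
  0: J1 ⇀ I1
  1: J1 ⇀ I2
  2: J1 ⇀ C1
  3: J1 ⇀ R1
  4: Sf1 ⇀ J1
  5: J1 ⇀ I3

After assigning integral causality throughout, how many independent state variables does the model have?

4  (C1, I1, I2, I3 all integral)

bond 4 stroke at Sf1  (Sf1: flow source, stroke at near end)
bond 0 stroke at I1  (I1: I, integral causality)
bond 1 stroke at I2  (I2: I, integral causality)
bond 2 stroke at J1  (C1 integral (e out))
bond 3 stroke at R1  (J1 effort already set via bond 2)
bond 5 stroke at I3  (common-e at J1 fixed by 2)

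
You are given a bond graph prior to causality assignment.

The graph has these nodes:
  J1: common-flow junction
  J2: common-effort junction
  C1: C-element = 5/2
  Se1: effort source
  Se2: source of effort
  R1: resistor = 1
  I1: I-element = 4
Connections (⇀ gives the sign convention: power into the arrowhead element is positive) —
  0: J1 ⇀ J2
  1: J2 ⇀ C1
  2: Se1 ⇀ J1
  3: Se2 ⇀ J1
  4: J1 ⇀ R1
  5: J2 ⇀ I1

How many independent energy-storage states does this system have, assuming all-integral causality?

2  (C1, I1 all integral)

β2 →J1  (Se1 fixes effort; stroke away)
β3 →J1  (Se2: effort source, stroke at far end)
β1 →J2  (C1 integral (e out))
β0 →J1  (J2: bond 1 brought effort, rest push out)
β5 →I1  (0-jn J2 has e-setter on 1)
β4 →R1  (J1 needs exactly one f-in)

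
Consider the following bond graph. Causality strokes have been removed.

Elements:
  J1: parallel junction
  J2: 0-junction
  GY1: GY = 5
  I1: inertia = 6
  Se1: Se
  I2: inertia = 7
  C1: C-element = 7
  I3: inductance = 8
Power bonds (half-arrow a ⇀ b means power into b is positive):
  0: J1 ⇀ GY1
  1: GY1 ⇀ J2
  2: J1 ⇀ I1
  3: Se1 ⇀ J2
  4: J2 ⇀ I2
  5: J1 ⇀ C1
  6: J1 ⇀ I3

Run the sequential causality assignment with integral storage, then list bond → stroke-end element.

β3 stroke→J2  (Se1 (Se) sets effort on bond)
β1 stroke→GY1  (common-e at J2 fixed by 3)
β4 stroke→I2  (J2 effort already set via bond 3)
β0 stroke→GY1  (GY GY1: same side as bond 1)
β2 stroke→I1  (I1 outputs flow p/I1)
β5 stroke→J1  (C1: C, integral causality)
β6 stroke→I3  (J1: bond 5 brought effort, rest push out)

#0 stroke at GY1
#1 stroke at GY1
#2 stroke at I1
#3 stroke at J2
#4 stroke at I2
#5 stroke at J1
#6 stroke at I3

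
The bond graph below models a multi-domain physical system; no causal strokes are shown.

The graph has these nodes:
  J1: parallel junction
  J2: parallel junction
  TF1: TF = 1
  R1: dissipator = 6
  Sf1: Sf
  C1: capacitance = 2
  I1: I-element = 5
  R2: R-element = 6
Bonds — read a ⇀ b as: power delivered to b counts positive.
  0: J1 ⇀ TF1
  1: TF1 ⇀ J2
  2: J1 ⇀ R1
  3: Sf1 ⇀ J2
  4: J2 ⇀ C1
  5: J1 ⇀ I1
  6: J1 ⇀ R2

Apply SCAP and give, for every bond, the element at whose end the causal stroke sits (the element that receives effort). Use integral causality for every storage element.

bond 0 |J1
bond 1 |TF1
bond 2 |R1
bond 3 |Sf1
bond 4 |J2
bond 5 |I1
bond 6 |R2

b3 stroke→Sf1  (source Sf1 imposes f)
b4 stroke→J2  (C1 outputs effort q/C1)
b1 stroke→TF1  (J2: bond 4 brought effort, rest push out)
b0 stroke→J1  (TF TF1: opposite of bond 1)
b2 stroke→R1  (0-jn J1 has e-setter on 0)
b5 stroke→I1  (0-jn J1 has e-setter on 0)
b6 stroke→R2  (common-e at J1 fixed by 0)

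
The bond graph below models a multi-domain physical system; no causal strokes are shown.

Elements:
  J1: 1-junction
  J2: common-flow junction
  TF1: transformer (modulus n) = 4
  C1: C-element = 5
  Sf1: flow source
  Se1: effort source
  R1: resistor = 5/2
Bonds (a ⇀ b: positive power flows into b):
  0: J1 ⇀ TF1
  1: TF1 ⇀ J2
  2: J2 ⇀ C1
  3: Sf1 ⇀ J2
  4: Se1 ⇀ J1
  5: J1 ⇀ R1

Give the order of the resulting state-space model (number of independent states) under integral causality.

#3 →Sf1  (Sf1 (Sf) sets flow on bond)
#4 →J1  (Se1: effort source, stroke at far end)
#1 →J2  (J2 flow already set via bond 3)
#2 →J2  (J2: bond 3 brought flow, rest push out)
#0 →TF1  (TF TF1: opposite of bond 1)
#5 →J1  (J1 flow already set via bond 0)

1  (C1 all integral)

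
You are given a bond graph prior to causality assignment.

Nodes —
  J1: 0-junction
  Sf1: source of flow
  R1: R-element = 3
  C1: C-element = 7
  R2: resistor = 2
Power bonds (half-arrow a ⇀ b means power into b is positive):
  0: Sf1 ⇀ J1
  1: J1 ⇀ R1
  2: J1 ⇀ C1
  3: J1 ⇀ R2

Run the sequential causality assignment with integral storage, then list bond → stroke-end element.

β0 stroke at Sf1  (Sf1 fixes flow; stroke at Sf1)
β2 stroke at J1  (prefer integral on C1)
β1 stroke at R1  (J1: bond 2 brought effort, rest push out)
β3 stroke at R2  (0-jn J1 has e-setter on 2)

β0 stroke→Sf1
β1 stroke→R1
β2 stroke→J1
β3 stroke→R2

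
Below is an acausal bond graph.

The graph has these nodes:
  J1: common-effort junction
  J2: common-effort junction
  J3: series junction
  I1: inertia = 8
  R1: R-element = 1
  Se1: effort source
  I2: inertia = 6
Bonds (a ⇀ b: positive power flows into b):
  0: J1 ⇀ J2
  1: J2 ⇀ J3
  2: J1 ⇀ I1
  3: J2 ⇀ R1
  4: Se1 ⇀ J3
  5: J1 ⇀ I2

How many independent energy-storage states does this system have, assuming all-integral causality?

2  (I1, I2 all integral)

β4 |J3  (source Se1 imposes e)
β1 |J2  (J3: last free bond brings flow in)
β0 |J1  (J2 effort already set via bond 1)
β3 |R1  (common-e at J2 fixed by 1)
β2 |I1  (J1 effort already set via bond 0)
β5 |I2  (J1: bond 0 brought effort, rest push out)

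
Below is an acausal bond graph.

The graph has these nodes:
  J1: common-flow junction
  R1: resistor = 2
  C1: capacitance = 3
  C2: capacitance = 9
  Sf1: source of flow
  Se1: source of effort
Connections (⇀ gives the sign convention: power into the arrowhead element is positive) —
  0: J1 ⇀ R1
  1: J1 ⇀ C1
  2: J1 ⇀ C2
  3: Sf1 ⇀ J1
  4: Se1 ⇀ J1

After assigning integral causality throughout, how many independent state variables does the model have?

β3 |Sf1  (source Sf1 imposes f)
β4 |J1  (Se1: effort source, stroke at far end)
β0 |J1  (J1 flow already set via bond 3)
β1 |J1  (common-f at J1 fixed by 3)
β2 |J1  (J1: bond 3 brought flow, rest push out)

2  (C1, C2 all integral)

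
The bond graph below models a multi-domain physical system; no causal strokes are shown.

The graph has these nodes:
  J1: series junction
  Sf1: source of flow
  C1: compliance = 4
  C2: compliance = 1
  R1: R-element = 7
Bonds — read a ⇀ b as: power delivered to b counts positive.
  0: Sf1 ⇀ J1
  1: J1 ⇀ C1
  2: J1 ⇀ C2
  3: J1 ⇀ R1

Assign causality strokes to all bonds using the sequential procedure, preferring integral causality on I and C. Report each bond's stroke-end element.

bond 0 |Sf1  (Sf1 fixes flow; stroke at Sf1)
bond 1 |J1  (1-jn J1 has f-setter on 0)
bond 2 |J1  (1-jn J1 has f-setter on 0)
bond 3 |J1  (common-f at J1 fixed by 0)

bond 0 |Sf1
bond 1 |J1
bond 2 |J1
bond 3 |J1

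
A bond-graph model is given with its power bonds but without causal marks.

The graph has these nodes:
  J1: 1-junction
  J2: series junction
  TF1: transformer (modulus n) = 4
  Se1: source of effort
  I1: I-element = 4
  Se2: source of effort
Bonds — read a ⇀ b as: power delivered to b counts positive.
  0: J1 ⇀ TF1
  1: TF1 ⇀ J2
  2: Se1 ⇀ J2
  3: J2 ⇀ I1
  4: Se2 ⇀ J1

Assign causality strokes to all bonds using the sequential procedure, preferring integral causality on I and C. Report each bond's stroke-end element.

#0 →TF1
#1 →J2
#2 →J2
#3 →I1
#4 →J1

b2 stroke at J2  (Se1 fixes effort; stroke away)
b4 stroke at J1  (Se2: effort source, stroke at far end)
b0 stroke at TF1  (J1: last free bond brings flow in)
b1 stroke at J2  (TF TF1: opposite of bond 0)
b3 stroke at I1  (J2: last free bond brings flow in)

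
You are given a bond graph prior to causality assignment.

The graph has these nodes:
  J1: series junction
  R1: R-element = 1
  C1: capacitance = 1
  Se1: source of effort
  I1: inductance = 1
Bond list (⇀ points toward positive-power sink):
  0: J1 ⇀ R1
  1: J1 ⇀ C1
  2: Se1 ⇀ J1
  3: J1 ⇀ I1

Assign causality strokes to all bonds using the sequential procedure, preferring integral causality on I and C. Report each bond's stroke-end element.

β2 |J1  (source Se1 imposes e)
β1 |J1  (prefer integral on C1)
β3 |I1  (I1 outputs flow p/I1)
β0 |J1  (common-f at J1 fixed by 3)

β0 |J1
β1 |J1
β2 |J1
β3 |I1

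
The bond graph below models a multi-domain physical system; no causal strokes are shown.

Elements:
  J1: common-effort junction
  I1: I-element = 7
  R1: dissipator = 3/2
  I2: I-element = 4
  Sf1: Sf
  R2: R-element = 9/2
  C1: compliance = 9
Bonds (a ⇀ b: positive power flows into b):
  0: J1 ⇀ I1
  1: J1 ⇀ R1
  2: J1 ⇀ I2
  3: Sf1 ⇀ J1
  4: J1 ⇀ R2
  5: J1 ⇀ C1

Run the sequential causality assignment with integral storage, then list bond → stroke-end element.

b3 |Sf1  (source Sf1 imposes f)
b0 |I1  (I1 outputs flow p/I1)
b2 |I2  (I2 outputs flow p/I2)
b5 |J1  (C1: C, integral causality)
b1 |R1  (common-e at J1 fixed by 5)
b4 |R2  (J1: bond 5 brought effort, rest push out)

bond 0 stroke at I1
bond 1 stroke at R1
bond 2 stroke at I2
bond 3 stroke at Sf1
bond 4 stroke at R2
bond 5 stroke at J1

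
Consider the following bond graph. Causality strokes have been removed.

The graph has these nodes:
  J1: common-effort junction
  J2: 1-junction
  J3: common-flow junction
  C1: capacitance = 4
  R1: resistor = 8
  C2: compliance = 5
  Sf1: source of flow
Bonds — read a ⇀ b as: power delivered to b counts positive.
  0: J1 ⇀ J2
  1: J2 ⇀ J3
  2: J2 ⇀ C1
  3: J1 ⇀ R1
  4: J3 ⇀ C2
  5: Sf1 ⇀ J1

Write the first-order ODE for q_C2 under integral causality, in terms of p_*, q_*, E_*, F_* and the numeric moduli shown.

b5 |Sf1  (Sf1 (Sf) sets flow on bond)
b2 |J2  (prefer integral on C1)
b4 |J3  (C2: C, integral causality)
b1 |J2  (closing 1-jn rule on J3)
b0 |J1  (J2: last free bond brings flow in)
b3 |R1  (common-e at J1 fixed by 0)

dq_C2/dt = F_Sf1 - q_C1/32 - q_C2/40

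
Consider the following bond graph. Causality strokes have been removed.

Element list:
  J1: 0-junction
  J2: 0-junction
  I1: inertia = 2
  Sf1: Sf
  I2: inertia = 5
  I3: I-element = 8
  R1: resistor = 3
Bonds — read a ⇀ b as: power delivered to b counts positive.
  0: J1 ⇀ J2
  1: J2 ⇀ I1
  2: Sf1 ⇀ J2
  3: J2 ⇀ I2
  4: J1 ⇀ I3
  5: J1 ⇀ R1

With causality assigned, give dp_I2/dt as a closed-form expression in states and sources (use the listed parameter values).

dp_I2/dt = 3*F_Sf1 - 3*p_I1/2 - 3*p_I2/5 - 3*p_I3/8

b2 stroke→Sf1  (Sf1 (Sf) sets flow on bond)
b1 stroke→I1  (prefer integral on I1)
b3 stroke→I2  (I2 outputs flow p/I2)
b0 stroke→J2  (only one effort-in slot at J2)
b4 stroke→I3  (prefer integral on I3)
b5 stroke→J1  (only one effort-in slot at J1)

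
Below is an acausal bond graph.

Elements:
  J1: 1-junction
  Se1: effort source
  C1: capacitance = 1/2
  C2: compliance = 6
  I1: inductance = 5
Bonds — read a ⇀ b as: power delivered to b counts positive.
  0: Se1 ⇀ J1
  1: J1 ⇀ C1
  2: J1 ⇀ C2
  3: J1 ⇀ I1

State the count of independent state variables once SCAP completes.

3  (C1, C2, I1 all integral)

β0 stroke at J1  (source Se1 imposes e)
β1 stroke at J1  (prefer integral on C1)
β2 stroke at J1  (C2 outputs effort q/C2)
β3 stroke at I1  (only one flow-in slot at J1)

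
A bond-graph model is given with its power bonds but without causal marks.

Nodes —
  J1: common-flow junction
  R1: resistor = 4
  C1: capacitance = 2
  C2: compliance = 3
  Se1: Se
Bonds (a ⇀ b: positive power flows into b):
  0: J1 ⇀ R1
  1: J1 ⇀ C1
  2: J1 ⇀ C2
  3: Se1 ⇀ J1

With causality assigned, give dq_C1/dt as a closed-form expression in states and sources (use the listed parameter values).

β3 stroke→J1  (Se1 (Se) sets effort on bond)
β1 stroke→J1  (prefer integral on C1)
β2 stroke→J1  (prefer integral on C2)
β0 stroke→R1  (closing 1-jn rule on J1)

dq_C1/dt = E_Se1/4 - q_C1/8 - q_C2/12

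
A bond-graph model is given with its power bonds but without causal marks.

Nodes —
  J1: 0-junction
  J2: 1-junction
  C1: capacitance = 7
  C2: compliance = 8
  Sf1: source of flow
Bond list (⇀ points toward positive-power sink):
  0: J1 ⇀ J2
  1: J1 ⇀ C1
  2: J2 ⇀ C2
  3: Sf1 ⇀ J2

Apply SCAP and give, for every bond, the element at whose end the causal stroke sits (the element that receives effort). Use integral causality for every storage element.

b3 stroke→Sf1  (Sf1 (Sf) sets flow on bond)
b0 stroke→J2  (1-jn J2 has f-setter on 3)
b2 stroke→J2  (J2 flow already set via bond 3)
b1 stroke→J1  (J1 needs exactly one e-in)

β0 stroke→J2
β1 stroke→J1
β2 stroke→J2
β3 stroke→Sf1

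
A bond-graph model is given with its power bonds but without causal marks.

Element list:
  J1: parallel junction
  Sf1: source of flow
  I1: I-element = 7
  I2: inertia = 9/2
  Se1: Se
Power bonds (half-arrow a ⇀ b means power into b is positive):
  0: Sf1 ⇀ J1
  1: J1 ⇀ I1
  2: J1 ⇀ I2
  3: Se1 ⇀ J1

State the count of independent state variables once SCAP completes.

β0 stroke at Sf1  (source Sf1 imposes f)
β3 stroke at J1  (Se1: effort source, stroke at far end)
β1 stroke at I1  (0-jn J1 has e-setter on 3)
β2 stroke at I2  (J1: bond 3 brought effort, rest push out)

2  (I1, I2 all integral)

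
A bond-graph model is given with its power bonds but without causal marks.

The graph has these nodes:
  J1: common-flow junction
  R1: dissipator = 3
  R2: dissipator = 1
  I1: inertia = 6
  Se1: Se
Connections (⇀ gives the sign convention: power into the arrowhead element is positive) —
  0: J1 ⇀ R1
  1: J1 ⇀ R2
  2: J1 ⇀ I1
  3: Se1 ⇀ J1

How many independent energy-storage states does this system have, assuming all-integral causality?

β3 →J1  (Se1 fixes effort; stroke away)
β2 →I1  (I1: I, integral causality)
β0 →J1  (J1: bond 2 brought flow, rest push out)
β1 →J1  (J1: bond 2 brought flow, rest push out)

1  (I1 all integral)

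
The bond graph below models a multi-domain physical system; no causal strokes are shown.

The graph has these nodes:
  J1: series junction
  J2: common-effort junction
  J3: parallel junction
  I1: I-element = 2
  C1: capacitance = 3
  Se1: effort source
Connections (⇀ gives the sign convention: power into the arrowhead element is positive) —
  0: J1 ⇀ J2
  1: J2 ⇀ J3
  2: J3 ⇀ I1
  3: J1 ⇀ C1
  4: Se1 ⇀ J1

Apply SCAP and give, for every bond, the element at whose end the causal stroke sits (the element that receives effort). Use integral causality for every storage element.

#0 stroke at J2
#1 stroke at J3
#2 stroke at I1
#3 stroke at J1
#4 stroke at J1

bond 4 |J1  (Se1: effort source, stroke at far end)
bond 2 |I1  (I1: I, integral causality)
bond 1 |J3  (J3: last free bond brings effort in)
bond 0 |J2  (closing 0-jn rule on J2)
bond 3 |J1  (J1 flow already set via bond 0)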